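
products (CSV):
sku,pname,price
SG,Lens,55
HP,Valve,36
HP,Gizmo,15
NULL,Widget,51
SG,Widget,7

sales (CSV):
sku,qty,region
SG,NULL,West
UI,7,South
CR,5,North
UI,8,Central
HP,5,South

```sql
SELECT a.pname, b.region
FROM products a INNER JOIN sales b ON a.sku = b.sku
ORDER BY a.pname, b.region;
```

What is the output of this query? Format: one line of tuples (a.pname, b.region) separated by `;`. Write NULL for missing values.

(Gizmo, South); (Lens, West); (Valve, South); (Widget, West)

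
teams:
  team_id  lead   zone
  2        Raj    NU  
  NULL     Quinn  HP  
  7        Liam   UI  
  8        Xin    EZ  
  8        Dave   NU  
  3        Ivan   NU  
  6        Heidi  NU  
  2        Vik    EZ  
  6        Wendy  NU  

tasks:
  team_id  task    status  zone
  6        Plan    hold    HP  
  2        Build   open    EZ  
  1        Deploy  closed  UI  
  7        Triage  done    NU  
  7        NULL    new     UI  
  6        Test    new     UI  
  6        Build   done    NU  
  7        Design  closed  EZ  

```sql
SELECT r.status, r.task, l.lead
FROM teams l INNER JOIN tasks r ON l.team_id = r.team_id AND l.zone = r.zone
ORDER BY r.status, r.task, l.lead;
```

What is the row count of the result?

INNER JOIN keeps only pairs where the ON condition holds.
Matching on l.team_id = r.team_id AND l.zone = r.zone. A NULL in a compared column never satisfies the condition.
- team_id=2, zone=NU: no matching r row, dropped.
- team_id=NULL, zone=HP: no matching r row, dropped.
- team_id=7, zone=UI: 1 matching r row(s), so 1 row(s) emitted.
- team_id=8, zone=EZ: no matching r row, dropped.
- team_id=8, zone=NU: no matching r row, dropped.
- team_id=3, zone=NU: no matching r row, dropped.
- team_id=6, zone=NU: 1 matching r row(s), so 1 row(s) emitted.
- team_id=2, zone=EZ: 1 matching r row(s), so 1 row(s) emitted.
- team_id=6, zone=NU: 1 matching r row(s), so 1 row(s) emitted.
Total: 4 rows.

4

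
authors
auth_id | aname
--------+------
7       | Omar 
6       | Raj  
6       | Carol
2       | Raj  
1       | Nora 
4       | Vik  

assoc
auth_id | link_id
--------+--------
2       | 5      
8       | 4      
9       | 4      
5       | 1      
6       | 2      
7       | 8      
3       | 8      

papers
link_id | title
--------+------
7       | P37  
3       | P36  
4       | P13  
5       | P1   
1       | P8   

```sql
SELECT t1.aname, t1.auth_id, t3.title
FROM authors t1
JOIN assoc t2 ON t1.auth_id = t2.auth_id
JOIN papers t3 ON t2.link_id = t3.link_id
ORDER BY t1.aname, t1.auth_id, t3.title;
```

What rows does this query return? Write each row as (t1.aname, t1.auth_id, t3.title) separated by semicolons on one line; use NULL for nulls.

(Raj, 2, P1)

Step 1 — t1 INNER JOIN t2 on auth_id → 4 row(s).
Then INNER JOIN `papers t3` on link_id: keep only rows whose t2.link_id appears in t3.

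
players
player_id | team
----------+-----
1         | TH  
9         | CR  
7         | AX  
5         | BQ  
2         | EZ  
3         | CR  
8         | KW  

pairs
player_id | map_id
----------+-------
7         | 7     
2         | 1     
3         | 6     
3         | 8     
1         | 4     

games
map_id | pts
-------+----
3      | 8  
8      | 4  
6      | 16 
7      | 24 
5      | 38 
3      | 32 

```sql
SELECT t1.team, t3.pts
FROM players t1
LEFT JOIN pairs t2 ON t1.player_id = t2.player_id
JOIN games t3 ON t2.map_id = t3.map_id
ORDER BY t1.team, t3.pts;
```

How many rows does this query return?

3

Step 1 — t1 LEFT JOIN t2 on player_id → 8 row(s).
Then INNER JOIN `games t3` on map_id: keep only rows whose t2.map_id appears in t3.
Result: 3 row(s).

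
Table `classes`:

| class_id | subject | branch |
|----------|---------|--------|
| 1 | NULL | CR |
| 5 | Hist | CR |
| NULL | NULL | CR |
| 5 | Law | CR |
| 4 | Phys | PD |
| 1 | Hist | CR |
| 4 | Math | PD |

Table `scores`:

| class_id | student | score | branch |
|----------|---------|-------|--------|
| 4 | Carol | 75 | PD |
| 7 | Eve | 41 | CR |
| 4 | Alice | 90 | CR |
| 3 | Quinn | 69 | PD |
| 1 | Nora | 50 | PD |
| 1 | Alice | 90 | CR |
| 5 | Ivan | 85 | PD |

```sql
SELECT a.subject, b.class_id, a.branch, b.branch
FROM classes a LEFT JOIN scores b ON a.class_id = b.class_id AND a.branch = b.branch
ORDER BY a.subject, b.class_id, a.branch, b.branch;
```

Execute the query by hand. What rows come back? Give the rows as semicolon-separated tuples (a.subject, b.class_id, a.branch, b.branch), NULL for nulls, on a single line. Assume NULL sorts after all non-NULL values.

(Hist, 1, CR, CR); (Hist, NULL, CR, NULL); (Law, NULL, CR, NULL); (Math, 4, PD, PD); (Phys, 4, PD, PD); (NULL, 1, CR, CR); (NULL, NULL, CR, NULL)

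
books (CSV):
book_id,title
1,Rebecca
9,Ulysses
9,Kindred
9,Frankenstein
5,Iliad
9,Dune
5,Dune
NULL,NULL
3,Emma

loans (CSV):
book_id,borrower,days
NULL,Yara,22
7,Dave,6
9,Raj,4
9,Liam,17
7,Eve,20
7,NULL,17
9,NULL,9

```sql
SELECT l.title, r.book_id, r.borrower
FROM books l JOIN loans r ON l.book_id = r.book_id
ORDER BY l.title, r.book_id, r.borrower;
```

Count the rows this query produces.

INNER JOIN keeps only pairs where the ON condition holds.
Matching on l.book_id = r.book_id. A NULL in a compared column never satisfies the condition.
Matched pairs: 12.
Total: 12 rows.

12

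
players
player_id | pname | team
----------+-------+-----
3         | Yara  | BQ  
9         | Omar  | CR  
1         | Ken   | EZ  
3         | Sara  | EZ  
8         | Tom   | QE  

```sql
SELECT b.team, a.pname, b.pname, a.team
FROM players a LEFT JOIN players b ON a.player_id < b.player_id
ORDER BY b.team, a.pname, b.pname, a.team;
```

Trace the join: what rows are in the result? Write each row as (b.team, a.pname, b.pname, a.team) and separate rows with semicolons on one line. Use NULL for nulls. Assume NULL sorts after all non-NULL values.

LEFT JOIN keeps every row from `players a`; unmatched rows get NULL for `players b`'s columns.
Matching on a.player_id < b.player_id.
- a (player_id=3) pairs with 2 row(s) of b.
- a (player_id=9) has no partner → padded with NULL.
- a (player_id=1) pairs with 4 row(s) of b.
- a (player_id=3) pairs with 2 row(s) of b.
- a (player_id=8) pairs with 1 row(s) of b.
After projecting and ordering:
b.team | a.pname | b.pname | a.team
BQ | Ken | Yara | EZ
CR | Ken | Omar | EZ
CR | Sara | Omar | EZ
CR | Tom | Omar | QE
CR | Yara | Omar | BQ
EZ | Ken | Sara | EZ
QE | Ken | Tom | EZ
QE | Sara | Tom | EZ
QE | Yara | Tom | BQ
NULL | Omar | NULL | CR

(BQ, Ken, Yara, EZ); (CR, Ken, Omar, EZ); (CR, Sara, Omar, EZ); (CR, Tom, Omar, QE); (CR, Yara, Omar, BQ); (EZ, Ken, Sara, EZ); (QE, Ken, Tom, EZ); (QE, Sara, Tom, EZ); (QE, Yara, Tom, BQ); (NULL, Omar, NULL, CR)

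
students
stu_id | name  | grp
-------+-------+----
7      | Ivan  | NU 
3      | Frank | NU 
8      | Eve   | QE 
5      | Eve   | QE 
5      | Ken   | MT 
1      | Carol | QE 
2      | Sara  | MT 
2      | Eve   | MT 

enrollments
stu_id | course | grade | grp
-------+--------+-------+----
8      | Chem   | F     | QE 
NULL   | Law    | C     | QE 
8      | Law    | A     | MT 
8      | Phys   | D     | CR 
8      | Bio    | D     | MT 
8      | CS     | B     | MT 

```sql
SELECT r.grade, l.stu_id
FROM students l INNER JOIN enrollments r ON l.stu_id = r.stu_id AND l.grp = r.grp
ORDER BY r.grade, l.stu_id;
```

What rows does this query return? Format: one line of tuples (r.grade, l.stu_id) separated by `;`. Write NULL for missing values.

INNER JOIN keeps only pairs where the ON condition holds.
Matching on l.stu_id = r.stu_id AND l.grp = r.grp. A NULL in a compared column never satisfies the condition.
Matched pairs: 1.

(F, 8)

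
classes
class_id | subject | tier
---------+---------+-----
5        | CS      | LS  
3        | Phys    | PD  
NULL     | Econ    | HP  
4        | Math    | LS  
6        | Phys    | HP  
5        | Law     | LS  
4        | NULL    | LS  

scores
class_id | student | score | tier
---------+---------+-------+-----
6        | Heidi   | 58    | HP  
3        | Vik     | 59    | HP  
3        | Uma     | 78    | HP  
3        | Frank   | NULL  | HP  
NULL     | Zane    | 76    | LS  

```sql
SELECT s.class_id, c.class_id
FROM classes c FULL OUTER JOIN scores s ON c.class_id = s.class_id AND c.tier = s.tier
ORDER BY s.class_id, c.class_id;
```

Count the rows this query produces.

FULL OUTER JOIN keeps every row from both sides; unmatched rows get NULL for the other side's columns.
Matching on c.class_id = s.class_id AND c.tier = s.tier. A NULL in a compared column never satisfies the condition.
Matched pairs: 1; unmatched c rows kept: 6; unmatched s rows kept: 4.
Total: 1 matched + 10 padded = 11 rows.

11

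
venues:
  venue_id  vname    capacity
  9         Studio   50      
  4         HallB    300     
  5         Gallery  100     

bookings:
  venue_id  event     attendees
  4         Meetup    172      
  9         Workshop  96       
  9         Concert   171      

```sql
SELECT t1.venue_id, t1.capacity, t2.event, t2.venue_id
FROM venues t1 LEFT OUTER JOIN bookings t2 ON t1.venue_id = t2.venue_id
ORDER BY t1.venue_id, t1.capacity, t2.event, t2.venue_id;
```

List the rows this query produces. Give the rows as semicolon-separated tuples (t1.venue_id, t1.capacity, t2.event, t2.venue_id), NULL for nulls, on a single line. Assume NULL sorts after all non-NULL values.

(4, 300, Meetup, 4); (5, 100, NULL, NULL); (9, 50, Concert, 9); (9, 50, Workshop, 9)

LEFT JOIN keeps every row from `venues`; unmatched rows get NULL for `bookings`'s columns.
Matching on t1.venue_id = t2.venue_id.
- venue_id=9: 2 matching t2 row(s), so 2 row(s) emitted.
- venue_id=4: 1 matching t2 row(s), so 1 row(s) emitted.
- venue_id=5: no t2 row matches, row kept with t2 columns NULL.
After projecting and ordering:
t1.venue_id | t1.capacity | t2.event | t2.venue_id
4 | 300 | Meetup | 4
5 | 100 | NULL | NULL
9 | 50 | Concert | 9
9 | 50 | Workshop | 9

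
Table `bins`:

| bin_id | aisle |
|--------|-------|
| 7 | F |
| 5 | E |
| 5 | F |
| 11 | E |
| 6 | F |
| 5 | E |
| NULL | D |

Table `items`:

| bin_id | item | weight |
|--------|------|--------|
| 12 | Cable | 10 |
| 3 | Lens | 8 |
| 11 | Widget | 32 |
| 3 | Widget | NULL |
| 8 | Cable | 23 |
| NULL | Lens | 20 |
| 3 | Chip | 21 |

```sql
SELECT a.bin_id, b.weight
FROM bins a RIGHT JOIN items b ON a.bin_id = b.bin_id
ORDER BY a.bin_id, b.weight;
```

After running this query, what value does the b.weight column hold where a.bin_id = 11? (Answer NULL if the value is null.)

32

RIGHT JOIN keeps every row from `items`; unmatched rows get NULL for `bins`'s columns.
Matching on a.bin_id = b.bin_id. A NULL in a compared column never satisfies the condition.
Matched pairs: 1; unmatched b rows kept: 6.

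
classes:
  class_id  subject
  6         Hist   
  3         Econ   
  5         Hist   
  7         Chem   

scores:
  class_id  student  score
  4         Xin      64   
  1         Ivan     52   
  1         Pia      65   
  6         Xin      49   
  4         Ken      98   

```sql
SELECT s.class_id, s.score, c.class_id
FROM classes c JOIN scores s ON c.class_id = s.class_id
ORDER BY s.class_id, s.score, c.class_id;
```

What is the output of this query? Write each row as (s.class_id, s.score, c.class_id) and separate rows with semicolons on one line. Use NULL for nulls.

(6, 49, 6)

INNER JOIN keeps only pairs where the ON condition holds.
Matching on c.class_id = s.class_id.
- c (class_id=6) pairs with 1 row(s) of s.
- c (class_id=3) has no partner → excluded.
- c (class_id=5) has no partner → excluded.
- c (class_id=7) has no partner → excluded.
After projecting and ordering:
s.class_id | s.score | c.class_id
6 | 49 | 6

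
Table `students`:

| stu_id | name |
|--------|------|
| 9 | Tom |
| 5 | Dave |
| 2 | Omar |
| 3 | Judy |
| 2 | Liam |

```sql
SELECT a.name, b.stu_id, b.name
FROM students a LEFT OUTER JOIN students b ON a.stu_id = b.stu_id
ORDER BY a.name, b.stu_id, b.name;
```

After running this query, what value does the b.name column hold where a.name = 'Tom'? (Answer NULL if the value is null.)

LEFT JOIN keeps every row from `students a`; unmatched rows get NULL for `students b`'s columns.
Matching on a.stu_id = b.stu_id.
- a row (stu_id=9): matches 1 b row(s) → 1 output row(s).
- a row (stu_id=5): matches 1 b row(s) → 1 output row(s).
- a row (stu_id=2): matches 2 b row(s) → 2 output row(s).
- a row (stu_id=3): matches 1 b row(s) → 1 output row(s).
- a row (stu_id=2): matches 2 b row(s) → 2 output row(s).

Tom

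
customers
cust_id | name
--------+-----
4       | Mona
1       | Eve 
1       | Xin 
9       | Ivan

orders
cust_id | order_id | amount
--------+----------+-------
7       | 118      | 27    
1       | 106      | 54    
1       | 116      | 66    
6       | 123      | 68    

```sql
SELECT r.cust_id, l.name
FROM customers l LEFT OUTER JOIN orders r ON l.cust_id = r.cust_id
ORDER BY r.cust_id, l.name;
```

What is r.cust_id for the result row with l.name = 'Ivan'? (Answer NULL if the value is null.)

NULL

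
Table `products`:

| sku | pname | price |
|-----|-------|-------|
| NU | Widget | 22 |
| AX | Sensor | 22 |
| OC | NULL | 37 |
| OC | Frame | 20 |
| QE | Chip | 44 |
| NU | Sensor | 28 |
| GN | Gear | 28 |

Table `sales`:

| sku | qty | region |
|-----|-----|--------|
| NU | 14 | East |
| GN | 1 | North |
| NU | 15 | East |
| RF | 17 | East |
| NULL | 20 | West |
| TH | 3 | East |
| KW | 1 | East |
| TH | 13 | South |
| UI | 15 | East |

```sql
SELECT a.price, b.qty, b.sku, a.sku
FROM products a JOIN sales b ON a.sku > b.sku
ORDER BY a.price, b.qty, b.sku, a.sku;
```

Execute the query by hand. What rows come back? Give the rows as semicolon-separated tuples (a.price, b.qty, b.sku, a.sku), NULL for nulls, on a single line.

INNER JOIN keeps only pairs where the ON condition holds.
Matching on a.sku > b.sku. A NULL in a compared column never satisfies the condition.
- a[0] sku=NU → 2 match(es) in b → 2 row(s).
- a[1] sku=AX → no match; dropped.
- a[2] sku=OC → 4 match(es) in b → 4 row(s).
- a[3] sku=OC → 4 match(es) in b → 4 row(s).
- a[4] sku=QE → 4 match(es) in b → 4 row(s).
- a[5] sku=NU → 2 match(es) in b → 2 row(s).
- a[6] sku=GN → no match; dropped.

(20, 1, GN, OC); (20, 1, KW, OC); (20, 14, NU, OC); (20, 15, NU, OC); (22, 1, GN, NU); (22, 1, KW, NU); (28, 1, GN, NU); (28, 1, KW, NU); (37, 1, GN, OC); (37, 1, KW, OC); (37, 14, NU, OC); (37, 15, NU, OC); (44, 1, GN, QE); (44, 1, KW, QE); (44, 14, NU, QE); (44, 15, NU, QE)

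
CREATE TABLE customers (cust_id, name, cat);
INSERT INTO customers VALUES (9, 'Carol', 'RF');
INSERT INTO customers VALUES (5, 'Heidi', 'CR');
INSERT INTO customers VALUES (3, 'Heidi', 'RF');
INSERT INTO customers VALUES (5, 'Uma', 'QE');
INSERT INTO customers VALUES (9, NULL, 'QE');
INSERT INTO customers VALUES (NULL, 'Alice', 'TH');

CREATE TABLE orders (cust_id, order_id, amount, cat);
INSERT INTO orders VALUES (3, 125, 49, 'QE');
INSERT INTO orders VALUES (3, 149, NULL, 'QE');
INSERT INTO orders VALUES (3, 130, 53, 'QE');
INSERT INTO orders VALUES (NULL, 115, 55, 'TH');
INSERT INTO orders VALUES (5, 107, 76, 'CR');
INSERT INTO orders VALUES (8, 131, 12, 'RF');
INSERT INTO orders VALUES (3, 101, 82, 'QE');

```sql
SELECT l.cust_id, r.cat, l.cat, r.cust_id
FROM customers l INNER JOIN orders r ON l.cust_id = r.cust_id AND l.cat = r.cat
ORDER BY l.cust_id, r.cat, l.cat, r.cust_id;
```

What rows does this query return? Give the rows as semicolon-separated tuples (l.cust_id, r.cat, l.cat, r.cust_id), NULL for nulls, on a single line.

(5, CR, CR, 5)

INNER JOIN keeps only pairs where the ON condition holds.
Matching on l.cust_id = r.cust_id AND l.cat = r.cat. A NULL in a compared column never satisfies the condition.
Matched pairs: 1.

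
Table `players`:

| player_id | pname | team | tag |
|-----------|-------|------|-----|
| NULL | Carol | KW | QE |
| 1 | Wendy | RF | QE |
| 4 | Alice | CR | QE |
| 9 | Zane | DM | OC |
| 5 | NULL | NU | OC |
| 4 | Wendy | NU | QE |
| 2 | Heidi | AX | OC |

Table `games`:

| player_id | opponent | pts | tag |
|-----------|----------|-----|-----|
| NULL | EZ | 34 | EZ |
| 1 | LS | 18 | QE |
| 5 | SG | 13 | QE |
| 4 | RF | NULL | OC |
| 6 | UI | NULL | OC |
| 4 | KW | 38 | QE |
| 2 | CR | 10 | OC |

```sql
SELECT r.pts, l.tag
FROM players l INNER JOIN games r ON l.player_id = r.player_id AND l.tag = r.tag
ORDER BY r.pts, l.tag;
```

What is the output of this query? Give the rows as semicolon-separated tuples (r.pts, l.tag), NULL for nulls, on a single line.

INNER JOIN keeps only pairs where the ON condition holds.
Matching on l.player_id = r.player_id AND l.tag = r.tag. A NULL in a compared column never satisfies the condition.
- l (player_id=NULL, tag=QE) has no partner → excluded.
- l (player_id=1, tag=QE) pairs with 1 row(s) of r.
- l (player_id=4, tag=QE) pairs with 1 row(s) of r.
- l (player_id=9, tag=OC) has no partner → excluded.
- l (player_id=5, tag=OC) has no partner → excluded.
- l (player_id=4, tag=QE) pairs with 1 row(s) of r.
- l (player_id=2, tag=OC) pairs with 1 row(s) of r.
After projecting and ordering:
r.pts | l.tag
10 | OC
18 | QE
38 | QE
38 | QE

(10, OC); (18, QE); (38, QE); (38, QE)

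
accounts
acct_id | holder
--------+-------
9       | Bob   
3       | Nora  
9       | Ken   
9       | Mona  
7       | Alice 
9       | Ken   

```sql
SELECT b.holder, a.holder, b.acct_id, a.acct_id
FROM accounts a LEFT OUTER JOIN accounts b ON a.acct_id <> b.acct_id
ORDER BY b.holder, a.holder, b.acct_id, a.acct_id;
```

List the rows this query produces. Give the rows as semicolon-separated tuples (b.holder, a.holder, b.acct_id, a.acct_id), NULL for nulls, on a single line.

(Alice, Bob, 7, 9); (Alice, Ken, 7, 9); (Alice, Ken, 7, 9); (Alice, Mona, 7, 9); (Alice, Nora, 7, 3); (Bob, Alice, 9, 7); (Bob, Nora, 9, 3); (Ken, Alice, 9, 7); (Ken, Alice, 9, 7); (Ken, Nora, 9, 3); (Ken, Nora, 9, 3); (Mona, Alice, 9, 7); (Mona, Nora, 9, 3); (Nora, Alice, 3, 7); (Nora, Bob, 3, 9); (Nora, Ken, 3, 9); (Nora, Ken, 3, 9); (Nora, Mona, 3, 9)

LEFT JOIN keeps every row from `accounts a`; unmatched rows get NULL for `accounts b`'s columns.
Matching on a.acct_id <> b.acct_id.
- acct_id=9: 2 matching b row(s), so 2 row(s) emitted.
- acct_id=3: 5 matching b row(s), so 5 row(s) emitted.
- acct_id=9: 2 matching b row(s), so 2 row(s) emitted.
- acct_id=9: 2 matching b row(s), so 2 row(s) emitted.
- acct_id=7: 5 matching b row(s), so 5 row(s) emitted.
- acct_id=9: 2 matching b row(s), so 2 row(s) emitted.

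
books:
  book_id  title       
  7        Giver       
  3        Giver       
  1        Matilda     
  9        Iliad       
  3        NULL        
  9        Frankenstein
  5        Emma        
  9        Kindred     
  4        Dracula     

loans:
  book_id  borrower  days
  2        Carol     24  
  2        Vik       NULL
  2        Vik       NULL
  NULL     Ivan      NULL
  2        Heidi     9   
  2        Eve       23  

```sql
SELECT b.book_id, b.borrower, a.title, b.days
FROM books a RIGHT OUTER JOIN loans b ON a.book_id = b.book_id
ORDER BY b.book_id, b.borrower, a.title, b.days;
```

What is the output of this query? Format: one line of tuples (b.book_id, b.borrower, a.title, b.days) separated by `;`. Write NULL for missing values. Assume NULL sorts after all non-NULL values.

RIGHT JOIN keeps every row from `loans`; unmatched rows get NULL for `books`'s columns.
Matching on a.book_id = b.book_id. A NULL in a compared column never satisfies the condition.
- a row (book_id=7): no match.
- a row (book_id=3): no match.
- a row (book_id=1): no match.
- a row (book_id=9): no match.
- a row (book_id=3): no match.
- a row (book_id=9): no match.
- a row (book_id=5): no match.
- a row (book_id=9): no match.
- a row (book_id=4): no match.
- 6 row(s) from b found no a partner → padded with NULL.
After projecting and ordering:
b.book_id | b.borrower | a.title | b.days
2 | Carol | NULL | 24
2 | Eve | NULL | 23
2 | Heidi | NULL | 9
2 | Vik | NULL | NULL
2 | Vik | NULL | NULL
NULL | Ivan | NULL | NULL

(2, Carol, NULL, 24); (2, Eve, NULL, 23); (2, Heidi, NULL, 9); (2, Vik, NULL, NULL); (2, Vik, NULL, NULL); (NULL, Ivan, NULL, NULL)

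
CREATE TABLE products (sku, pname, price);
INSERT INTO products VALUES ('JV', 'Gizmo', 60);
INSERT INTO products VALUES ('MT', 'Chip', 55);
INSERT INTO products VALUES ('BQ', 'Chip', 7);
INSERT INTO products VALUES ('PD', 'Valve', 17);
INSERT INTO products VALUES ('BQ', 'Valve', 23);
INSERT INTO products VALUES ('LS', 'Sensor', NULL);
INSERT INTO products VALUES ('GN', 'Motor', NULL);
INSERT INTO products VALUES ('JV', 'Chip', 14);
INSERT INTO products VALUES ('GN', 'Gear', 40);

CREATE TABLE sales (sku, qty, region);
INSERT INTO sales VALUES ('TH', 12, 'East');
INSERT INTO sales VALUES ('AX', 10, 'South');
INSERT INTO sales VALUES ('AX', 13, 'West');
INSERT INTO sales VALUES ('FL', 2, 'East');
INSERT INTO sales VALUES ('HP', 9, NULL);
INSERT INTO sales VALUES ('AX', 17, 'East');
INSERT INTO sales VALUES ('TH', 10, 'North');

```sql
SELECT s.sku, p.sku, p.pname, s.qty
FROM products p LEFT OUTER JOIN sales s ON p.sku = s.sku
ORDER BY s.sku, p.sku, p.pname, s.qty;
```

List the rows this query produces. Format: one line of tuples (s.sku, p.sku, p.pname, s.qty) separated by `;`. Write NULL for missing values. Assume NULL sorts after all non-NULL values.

LEFT JOIN keeps every row from `products`; unmatched rows get NULL for `sales`'s columns.
Matching on p.sku = s.sku.
Matched pairs: 0; unmatched p rows kept: 9.

(NULL, BQ, Chip, NULL); (NULL, BQ, Valve, NULL); (NULL, GN, Gear, NULL); (NULL, GN, Motor, NULL); (NULL, JV, Chip, NULL); (NULL, JV, Gizmo, NULL); (NULL, LS, Sensor, NULL); (NULL, MT, Chip, NULL); (NULL, PD, Valve, NULL)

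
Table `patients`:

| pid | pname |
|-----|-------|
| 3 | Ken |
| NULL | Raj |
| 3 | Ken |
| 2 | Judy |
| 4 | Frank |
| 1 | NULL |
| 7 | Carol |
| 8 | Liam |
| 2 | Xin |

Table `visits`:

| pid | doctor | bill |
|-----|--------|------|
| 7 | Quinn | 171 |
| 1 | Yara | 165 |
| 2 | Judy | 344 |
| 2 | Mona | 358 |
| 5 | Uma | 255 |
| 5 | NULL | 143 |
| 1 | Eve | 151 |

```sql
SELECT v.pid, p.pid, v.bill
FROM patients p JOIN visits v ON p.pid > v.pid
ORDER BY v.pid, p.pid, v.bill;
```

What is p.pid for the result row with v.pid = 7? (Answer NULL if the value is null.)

8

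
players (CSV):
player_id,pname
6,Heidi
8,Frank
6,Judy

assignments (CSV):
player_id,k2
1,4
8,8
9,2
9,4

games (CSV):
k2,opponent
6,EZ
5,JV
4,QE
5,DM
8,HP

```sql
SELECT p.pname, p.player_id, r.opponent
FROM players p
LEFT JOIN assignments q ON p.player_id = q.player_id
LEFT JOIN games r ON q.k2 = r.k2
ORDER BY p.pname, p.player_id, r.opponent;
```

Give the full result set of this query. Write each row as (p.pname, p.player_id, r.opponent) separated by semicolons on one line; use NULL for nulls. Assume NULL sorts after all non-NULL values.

Joins associate left-to-right: players LEFT JOIN assignments on player_id gives 3 intermediate row(s).
Then LEFT JOIN `games r` on k2: each of those 3 rows is kept; rows whose q.k2 has no match in r get NULL for r's columns.

(Frank, 8, HP); (Heidi, 6, NULL); (Judy, 6, NULL)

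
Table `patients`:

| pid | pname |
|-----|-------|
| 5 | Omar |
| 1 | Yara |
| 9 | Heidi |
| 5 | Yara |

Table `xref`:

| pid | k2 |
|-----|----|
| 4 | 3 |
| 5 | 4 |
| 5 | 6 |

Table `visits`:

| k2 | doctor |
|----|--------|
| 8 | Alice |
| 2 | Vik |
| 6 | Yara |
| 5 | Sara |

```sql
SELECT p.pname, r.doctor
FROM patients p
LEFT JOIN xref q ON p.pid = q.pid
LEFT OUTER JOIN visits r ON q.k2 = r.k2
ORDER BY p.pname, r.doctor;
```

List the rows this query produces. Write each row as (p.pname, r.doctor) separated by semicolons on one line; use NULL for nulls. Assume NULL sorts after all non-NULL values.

(Heidi, NULL); (Omar, Yara); (Omar, NULL); (Yara, Yara); (Yara, NULL); (Yara, NULL)

Step 1 — p LEFT JOIN q on pid → 6 row(s).
Then LEFT JOIN `visits r` on k2: each of those 6 rows is kept; rows whose q.k2 has no match in r get NULL for r's columns.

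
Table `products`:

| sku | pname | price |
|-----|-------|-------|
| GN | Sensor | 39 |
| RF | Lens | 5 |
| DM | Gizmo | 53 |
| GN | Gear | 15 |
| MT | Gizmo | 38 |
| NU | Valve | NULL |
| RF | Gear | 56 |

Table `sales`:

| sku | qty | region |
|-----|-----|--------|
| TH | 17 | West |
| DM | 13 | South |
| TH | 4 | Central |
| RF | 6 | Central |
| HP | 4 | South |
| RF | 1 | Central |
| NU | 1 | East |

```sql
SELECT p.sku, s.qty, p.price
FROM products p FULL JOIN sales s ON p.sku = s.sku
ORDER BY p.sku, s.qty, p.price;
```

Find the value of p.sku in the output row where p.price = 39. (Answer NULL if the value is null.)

FULL OUTER JOIN keeps every row from both sides; unmatched rows get NULL for the other side's columns.
Matching on p.sku = s.sku.
- p[0] sku=GN → no match; kept with NULLs on the s side.
- p[1] sku=RF → 2 match(es) in s → 2 row(s).
- p[2] sku=DM → 1 match(es) in s → 1 row(s).
- p[3] sku=GN → no match; kept with NULLs on the s side.
- p[4] sku=MT → no match; kept with NULLs on the s side.
- p[5] sku=NU → 1 match(es) in s → 1 row(s).
- p[6] sku=RF → 2 match(es) in s → 2 row(s).
- 3 row(s) from s found no p partner → padded with NULL.

GN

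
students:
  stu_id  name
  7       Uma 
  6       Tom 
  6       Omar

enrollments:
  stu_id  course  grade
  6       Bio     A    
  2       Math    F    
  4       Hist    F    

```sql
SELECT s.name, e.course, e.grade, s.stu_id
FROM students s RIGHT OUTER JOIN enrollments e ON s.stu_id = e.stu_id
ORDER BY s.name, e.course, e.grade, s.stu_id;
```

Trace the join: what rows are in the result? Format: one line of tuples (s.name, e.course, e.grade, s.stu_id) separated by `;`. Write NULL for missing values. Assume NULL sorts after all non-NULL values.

(Omar, Bio, A, 6); (Tom, Bio, A, 6); (NULL, Hist, F, NULL); (NULL, Math, F, NULL)

RIGHT JOIN keeps every row from `enrollments`; unmatched rows get NULL for `students`'s columns.
Matching on s.stu_id = e.stu_id.
- stu_id=7: no matching e row.
- stu_id=6: 1 matching e row(s), so 1 row(s) emitted.
- stu_id=6: 1 matching e row(s), so 1 row(s) emitted.
- 2 row(s) from e found no s partner → padded with NULL.
After projecting and ordering:
s.name | e.course | e.grade | s.stu_id
Omar | Bio | A | 6
Tom | Bio | A | 6
NULL | Hist | F | NULL
NULL | Math | F | NULL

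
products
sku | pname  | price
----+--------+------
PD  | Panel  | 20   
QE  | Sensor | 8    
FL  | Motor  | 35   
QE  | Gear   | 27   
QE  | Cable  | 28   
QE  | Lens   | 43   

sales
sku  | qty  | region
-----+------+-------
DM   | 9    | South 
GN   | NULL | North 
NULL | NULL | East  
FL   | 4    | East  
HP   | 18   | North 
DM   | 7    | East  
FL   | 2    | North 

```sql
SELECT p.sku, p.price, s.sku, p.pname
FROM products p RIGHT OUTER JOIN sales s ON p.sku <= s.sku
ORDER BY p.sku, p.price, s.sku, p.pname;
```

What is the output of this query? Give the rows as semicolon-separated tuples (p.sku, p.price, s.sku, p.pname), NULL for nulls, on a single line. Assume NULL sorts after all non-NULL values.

(FL, 35, FL, Motor); (FL, 35, FL, Motor); (FL, 35, GN, Motor); (FL, 35, HP, Motor); (NULL, NULL, DM, NULL); (NULL, NULL, DM, NULL); (NULL, NULL, NULL, NULL)

RIGHT JOIN keeps every row from `sales`; unmatched rows get NULL for `products`'s columns.
Matching on p.sku <= s.sku. A NULL in a compared column never satisfies the condition.
- p (sku=PD) has no partner in s.
- p (sku=QE) has no partner in s.
- p (sku=FL) pairs with 4 row(s) of s.
- p (sku=QE) has no partner in s.
- p (sku=QE) has no partner in s.
- p (sku=QE) has no partner in s.
- 3 row(s) from s found no p partner → padded with NULL.
After projecting and ordering:
p.sku | p.price | s.sku | p.pname
FL | 35 | FL | Motor
FL | 35 | FL | Motor
FL | 35 | GN | Motor
FL | 35 | HP | Motor
NULL | NULL | DM | NULL
NULL | NULL | DM | NULL
NULL | NULL | NULL | NULL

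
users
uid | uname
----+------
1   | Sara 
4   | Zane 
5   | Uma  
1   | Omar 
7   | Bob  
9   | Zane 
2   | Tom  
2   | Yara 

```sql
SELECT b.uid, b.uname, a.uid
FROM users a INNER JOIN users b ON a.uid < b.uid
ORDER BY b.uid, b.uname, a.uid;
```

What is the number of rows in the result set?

INNER JOIN keeps only pairs where the ON condition holds.
Matching on a.uid < b.uid.
Matched pairs: 26.
Total: 26 rows.

26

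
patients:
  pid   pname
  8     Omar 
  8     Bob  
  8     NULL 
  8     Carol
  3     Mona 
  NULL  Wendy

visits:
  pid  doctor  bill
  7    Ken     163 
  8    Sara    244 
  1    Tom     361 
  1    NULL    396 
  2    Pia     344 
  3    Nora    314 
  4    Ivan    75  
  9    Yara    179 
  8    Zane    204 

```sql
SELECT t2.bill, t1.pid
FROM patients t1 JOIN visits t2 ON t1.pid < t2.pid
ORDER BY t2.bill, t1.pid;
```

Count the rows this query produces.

9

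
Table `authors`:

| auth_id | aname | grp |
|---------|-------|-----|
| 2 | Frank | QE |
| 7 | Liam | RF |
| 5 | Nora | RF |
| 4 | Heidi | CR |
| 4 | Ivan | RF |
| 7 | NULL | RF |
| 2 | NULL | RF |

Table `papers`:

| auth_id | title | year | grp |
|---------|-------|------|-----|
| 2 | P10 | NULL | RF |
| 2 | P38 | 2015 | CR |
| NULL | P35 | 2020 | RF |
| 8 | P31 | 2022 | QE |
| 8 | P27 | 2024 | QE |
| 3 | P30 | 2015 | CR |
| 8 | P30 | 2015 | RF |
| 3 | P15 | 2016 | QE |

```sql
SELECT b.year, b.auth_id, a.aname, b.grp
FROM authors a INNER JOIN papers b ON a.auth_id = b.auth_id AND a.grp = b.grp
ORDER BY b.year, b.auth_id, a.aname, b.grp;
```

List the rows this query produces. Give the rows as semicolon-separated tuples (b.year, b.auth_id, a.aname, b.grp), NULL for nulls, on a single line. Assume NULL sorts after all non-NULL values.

(NULL, 2, NULL, RF)

INNER JOIN keeps only pairs where the ON condition holds.
Matching on a.auth_id = b.auth_id AND a.grp = b.grp. A NULL in a compared column never satisfies the condition.
Matched pairs: 1.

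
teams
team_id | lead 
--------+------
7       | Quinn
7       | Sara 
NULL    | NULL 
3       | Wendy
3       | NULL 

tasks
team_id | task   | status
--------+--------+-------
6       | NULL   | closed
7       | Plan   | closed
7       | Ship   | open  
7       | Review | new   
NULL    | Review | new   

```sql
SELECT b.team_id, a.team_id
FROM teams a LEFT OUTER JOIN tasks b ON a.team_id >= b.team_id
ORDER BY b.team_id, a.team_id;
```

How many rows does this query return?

LEFT JOIN keeps every row from `teams`; unmatched rows get NULL for `tasks`'s columns.
Matching on a.team_id >= b.team_id. A NULL in a compared column never satisfies the condition.
- a[0] team_id=7 → 4 match(es) in b → 4 row(s).
- a[1] team_id=7 → 4 match(es) in b → 4 row(s).
- a[2] team_id=NULL → no match; kept with NULLs on the b side.
- a[3] team_id=3 → no match; kept with NULLs on the b side.
- a[4] team_id=3 → no match; kept with NULLs on the b side.
Total: 8 matched + 3 padded = 11 rows.

11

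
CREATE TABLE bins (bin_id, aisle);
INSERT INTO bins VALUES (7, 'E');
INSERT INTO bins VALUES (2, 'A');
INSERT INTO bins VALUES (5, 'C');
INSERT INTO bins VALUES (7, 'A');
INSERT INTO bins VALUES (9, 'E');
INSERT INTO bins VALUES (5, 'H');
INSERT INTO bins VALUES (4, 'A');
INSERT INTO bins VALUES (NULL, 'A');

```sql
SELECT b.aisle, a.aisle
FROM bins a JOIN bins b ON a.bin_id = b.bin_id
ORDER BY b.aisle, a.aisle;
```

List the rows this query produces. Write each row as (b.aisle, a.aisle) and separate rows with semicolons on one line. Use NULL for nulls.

(A, A); (A, A); (A, A); (A, E); (C, C); (C, H); (E, A); (E, E); (E, E); (H, C); (H, H)

INNER JOIN keeps only pairs where the ON condition holds.
Matching on a.bin_id = b.bin_id. A NULL in a compared column never satisfies the condition.
- a[0] bin_id=7 → 2 match(es) in b → 2 row(s).
- a[1] bin_id=2 → 1 match(es) in b → 1 row(s).
- a[2] bin_id=5 → 2 match(es) in b → 2 row(s).
- a[3] bin_id=7 → 2 match(es) in b → 2 row(s).
- a[4] bin_id=9 → 1 match(es) in b → 1 row(s).
- a[5] bin_id=5 → 2 match(es) in b → 2 row(s).
- a[6] bin_id=4 → 1 match(es) in b → 1 row(s).
- a[7] bin_id=NULL → no match; dropped.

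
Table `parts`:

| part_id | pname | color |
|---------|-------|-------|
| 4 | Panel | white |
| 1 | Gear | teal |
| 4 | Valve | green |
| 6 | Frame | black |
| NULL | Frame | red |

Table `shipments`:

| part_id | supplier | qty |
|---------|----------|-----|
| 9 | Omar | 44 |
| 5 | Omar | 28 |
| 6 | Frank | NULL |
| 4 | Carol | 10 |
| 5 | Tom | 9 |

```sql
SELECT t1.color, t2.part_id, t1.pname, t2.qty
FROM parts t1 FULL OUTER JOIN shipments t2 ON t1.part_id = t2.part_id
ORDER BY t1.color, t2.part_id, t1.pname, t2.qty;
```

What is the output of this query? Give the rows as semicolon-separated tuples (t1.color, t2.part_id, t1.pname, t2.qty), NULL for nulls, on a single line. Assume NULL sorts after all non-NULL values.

(black, 6, Frame, NULL); (green, 4, Valve, 10); (red, NULL, Frame, NULL); (teal, NULL, Gear, NULL); (white, 4, Panel, 10); (NULL, 5, NULL, 9); (NULL, 5, NULL, 28); (NULL, 9, NULL, 44)

FULL OUTER JOIN keeps every row from both sides; unmatched rows get NULL for the other side's columns.
Matching on t1.part_id = t2.part_id. A NULL in a compared column never satisfies the condition.
Matched pairs: 3; unmatched t1 rows kept: 2; unmatched t2 rows kept: 3.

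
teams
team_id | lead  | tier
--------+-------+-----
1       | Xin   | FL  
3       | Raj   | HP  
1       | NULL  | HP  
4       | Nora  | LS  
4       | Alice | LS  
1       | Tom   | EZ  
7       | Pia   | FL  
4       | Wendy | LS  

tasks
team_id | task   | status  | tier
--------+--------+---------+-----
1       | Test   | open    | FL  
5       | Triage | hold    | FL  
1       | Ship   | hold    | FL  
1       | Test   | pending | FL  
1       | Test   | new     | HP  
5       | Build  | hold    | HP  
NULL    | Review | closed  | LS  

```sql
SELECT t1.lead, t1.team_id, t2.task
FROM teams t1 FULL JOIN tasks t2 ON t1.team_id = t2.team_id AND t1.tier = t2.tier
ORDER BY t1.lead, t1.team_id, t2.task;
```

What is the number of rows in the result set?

13

FULL OUTER JOIN keeps every row from both sides; unmatched rows get NULL for the other side's columns.
Matching on t1.team_id = t2.team_id AND t1.tier = t2.tier. A NULL in a compared column never satisfies the condition.
Matched pairs: 4; unmatched t1 rows kept: 6; unmatched t2 rows kept: 3.
Total: 4 matched + 9 padded = 13 rows.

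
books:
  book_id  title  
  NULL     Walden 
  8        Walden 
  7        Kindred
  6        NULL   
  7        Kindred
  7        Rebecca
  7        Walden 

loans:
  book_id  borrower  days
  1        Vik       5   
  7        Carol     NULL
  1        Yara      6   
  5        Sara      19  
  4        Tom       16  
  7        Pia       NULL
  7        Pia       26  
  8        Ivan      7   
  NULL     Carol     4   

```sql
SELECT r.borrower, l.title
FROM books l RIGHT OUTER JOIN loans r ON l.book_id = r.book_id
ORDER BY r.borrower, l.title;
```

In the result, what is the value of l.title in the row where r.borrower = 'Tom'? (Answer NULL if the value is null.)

NULL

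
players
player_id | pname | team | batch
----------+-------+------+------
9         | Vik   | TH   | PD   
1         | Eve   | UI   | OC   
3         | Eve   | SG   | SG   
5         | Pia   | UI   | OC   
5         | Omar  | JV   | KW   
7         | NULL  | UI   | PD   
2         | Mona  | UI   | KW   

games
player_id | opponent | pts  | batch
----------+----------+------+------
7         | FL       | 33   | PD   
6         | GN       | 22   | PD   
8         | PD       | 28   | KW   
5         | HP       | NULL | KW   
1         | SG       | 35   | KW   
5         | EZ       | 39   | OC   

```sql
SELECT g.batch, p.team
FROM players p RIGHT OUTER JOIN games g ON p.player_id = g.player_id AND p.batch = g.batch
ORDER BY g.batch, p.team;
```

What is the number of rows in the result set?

RIGHT JOIN keeps every row from `games`; unmatched rows get NULL for `players`'s columns.
Matching on p.player_id = g.player_id AND p.batch = g.batch.
- p (player_id=9, batch=PD) has no partner in g.
- p (player_id=1, batch=OC) has no partner in g.
- p (player_id=3, batch=SG) has no partner in g.
- p (player_id=5, batch=OC) pairs with 1 row(s) of g.
- p (player_id=5, batch=KW) pairs with 1 row(s) of g.
- p (player_id=7, batch=PD) pairs with 1 row(s) of g.
- p (player_id=2, batch=KW) has no partner in g.
- 3 g row(s) had no p match → kept, p columns NULL.
Total: 3 matched + 3 padded = 6 rows.

6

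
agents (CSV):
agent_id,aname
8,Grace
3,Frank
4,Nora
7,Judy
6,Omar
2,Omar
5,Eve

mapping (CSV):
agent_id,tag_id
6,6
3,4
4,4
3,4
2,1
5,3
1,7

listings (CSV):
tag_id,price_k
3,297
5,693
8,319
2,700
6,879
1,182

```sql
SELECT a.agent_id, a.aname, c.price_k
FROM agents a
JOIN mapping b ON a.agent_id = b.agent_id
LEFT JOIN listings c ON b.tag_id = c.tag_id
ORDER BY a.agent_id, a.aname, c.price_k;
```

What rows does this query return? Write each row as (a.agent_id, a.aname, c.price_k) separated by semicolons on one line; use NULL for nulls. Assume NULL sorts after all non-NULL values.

(2, Omar, 182); (3, Frank, NULL); (3, Frank, NULL); (4, Nora, NULL); (5, Eve, 297); (6, Omar, 879)

Step 1 — a INNER JOIN b on agent_id → 6 row(s).
Then LEFT JOIN `listings c` on tag_id: each of those 6 rows is kept; rows whose b.tag_id has no match in c get NULL for c's columns.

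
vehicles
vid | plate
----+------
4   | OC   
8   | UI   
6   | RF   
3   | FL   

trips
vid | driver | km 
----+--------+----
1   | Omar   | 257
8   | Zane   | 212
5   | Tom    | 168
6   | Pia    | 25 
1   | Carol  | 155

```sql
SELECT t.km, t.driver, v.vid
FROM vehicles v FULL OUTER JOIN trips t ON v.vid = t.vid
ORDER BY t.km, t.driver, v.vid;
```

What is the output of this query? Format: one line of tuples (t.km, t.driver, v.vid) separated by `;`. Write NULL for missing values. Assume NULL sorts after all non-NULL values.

(25, Pia, 6); (155, Carol, NULL); (168, Tom, NULL); (212, Zane, 8); (257, Omar, NULL); (NULL, NULL, 3); (NULL, NULL, 4)

FULL OUTER JOIN keeps every row from both sides; unmatched rows get NULL for the other side's columns.
Matching on v.vid = t.vid.
Matched pairs: 2; unmatched v rows kept: 2; unmatched t rows kept: 3.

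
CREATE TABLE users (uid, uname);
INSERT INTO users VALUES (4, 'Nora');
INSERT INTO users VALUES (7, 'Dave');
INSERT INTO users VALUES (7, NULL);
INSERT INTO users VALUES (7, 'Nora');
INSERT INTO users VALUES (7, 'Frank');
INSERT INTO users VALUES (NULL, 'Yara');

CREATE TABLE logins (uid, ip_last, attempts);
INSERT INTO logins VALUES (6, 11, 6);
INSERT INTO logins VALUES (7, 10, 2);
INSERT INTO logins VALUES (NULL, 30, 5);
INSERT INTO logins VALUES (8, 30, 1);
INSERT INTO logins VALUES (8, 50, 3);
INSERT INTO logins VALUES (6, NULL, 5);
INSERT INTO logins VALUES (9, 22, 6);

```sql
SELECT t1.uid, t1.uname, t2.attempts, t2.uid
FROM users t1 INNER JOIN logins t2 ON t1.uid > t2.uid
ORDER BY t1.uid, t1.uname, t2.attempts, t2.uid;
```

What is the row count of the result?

8

INNER JOIN keeps only pairs where the ON condition holds.
Matching on t1.uid > t2.uid. A NULL in a compared column never satisfies the condition.
- t1 (uid=4) has no partner → excluded.
- t1 (uid=7) pairs with 2 row(s) of t2.
- t1 (uid=7) pairs with 2 row(s) of t2.
- t1 (uid=7) pairs with 2 row(s) of t2.
- t1 (uid=7) pairs with 2 row(s) of t2.
- t1 (uid=NULL) has no partner → excluded.
Total: 8 rows.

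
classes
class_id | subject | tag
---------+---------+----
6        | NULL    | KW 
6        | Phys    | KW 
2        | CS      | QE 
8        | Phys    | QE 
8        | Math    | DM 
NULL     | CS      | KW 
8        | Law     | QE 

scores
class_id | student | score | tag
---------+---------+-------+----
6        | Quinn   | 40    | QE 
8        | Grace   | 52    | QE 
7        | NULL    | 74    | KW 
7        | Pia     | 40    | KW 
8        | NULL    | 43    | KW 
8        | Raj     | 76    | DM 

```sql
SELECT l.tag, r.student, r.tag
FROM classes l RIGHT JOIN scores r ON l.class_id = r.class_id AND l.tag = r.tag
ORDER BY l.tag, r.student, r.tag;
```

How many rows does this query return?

7

RIGHT JOIN keeps every row from `scores`; unmatched rows get NULL for `classes`'s columns.
Matching on l.class_id = r.class_id AND l.tag = r.tag. A NULL in a compared column never satisfies the condition.
- l (class_id=6, tag=KW) has no partner in r.
- l (class_id=6, tag=KW) has no partner in r.
- l (class_id=2, tag=QE) has no partner in r.
- l (class_id=8, tag=QE) pairs with 1 row(s) of r.
- l (class_id=8, tag=DM) pairs with 1 row(s) of r.
- l (class_id=NULL, tag=KW) has no partner in r.
- l (class_id=8, tag=QE) pairs with 1 row(s) of r.
- 4 r row(s) had no l match → kept, l columns NULL.
Total: 3 matched + 4 padded = 7 rows.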